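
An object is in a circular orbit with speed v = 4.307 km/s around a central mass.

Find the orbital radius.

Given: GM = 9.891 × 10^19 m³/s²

Convert to SI: v = 4.307 km/s = 4307 m/s.
For a circular orbit, v² = GM / r, so r = GM / v².
r = 9.891e+19 / (4307)² m ≈ 5.332e+12 m = 5.332 Tm.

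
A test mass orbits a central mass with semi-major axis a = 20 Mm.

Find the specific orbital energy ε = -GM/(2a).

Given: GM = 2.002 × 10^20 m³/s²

Convert to SI: a = 20 Mm = 2e+07 m.
ε = −GM / (2a).
ε = −2.002e+20 / (2 · 2e+07) J/kg ≈ -5.005e+12 J/kg = -5005 GJ/kg.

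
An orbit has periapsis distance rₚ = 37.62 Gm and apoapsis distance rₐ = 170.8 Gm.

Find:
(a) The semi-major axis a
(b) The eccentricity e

Convert to SI: rₚ = 37.62 Gm = 3.762e+10 m; rₐ = 170.8 Gm = 1.708e+11 m.
(a) a = (rₚ + rₐ) / 2 = (3.762e+10 + 1.708e+11) / 2 ≈ 1.042e+11 m = 104.2 Gm.
(b) e = (rₐ − rₚ) / (rₐ + rₚ) = (1.708e+11 − 3.762e+10) / (1.708e+11 + 3.762e+10) ≈ 0.639.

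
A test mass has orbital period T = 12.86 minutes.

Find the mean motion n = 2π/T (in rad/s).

Convert to SI: T = 12.86 minutes = 771.6 s.
n = 2π / T.
n = 2π / 771.6 s ≈ 0.008143 rad/s.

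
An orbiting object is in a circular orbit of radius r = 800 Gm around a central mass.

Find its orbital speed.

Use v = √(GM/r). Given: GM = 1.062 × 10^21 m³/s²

Convert to SI: r = 800 Gm = 8e+11 m.
For a circular orbit, gravity supplies the centripetal force, so v = √(GM / r).
v = √(1.062e+21 / 8e+11) m/s ≈ 3.643e+04 m/s = 36.43 km/s.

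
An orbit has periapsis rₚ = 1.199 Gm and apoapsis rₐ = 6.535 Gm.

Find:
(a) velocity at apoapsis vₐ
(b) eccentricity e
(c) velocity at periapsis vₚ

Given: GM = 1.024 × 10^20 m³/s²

Convert to SI: rₚ = 1.199 Gm = 1.199e+09 m; rₐ = 6.535 Gm = 6.535e+09 m.
(a) With a = (rₚ + rₐ)/2 = 3.867e+09 m, vₐ = √(GM (2/rₐ − 1/a)) = √(1.024e+20 · (2/6.535e+09 − 1/3.867e+09)) m/s ≈ 6.97e+04 m/s
(b) e = (rₐ − rₚ)/(rₐ + rₚ) = (6.535e+09 − 1.199e+09)/(6.535e+09 + 1.199e+09) ≈ 0.6899
(c) With a = (rₚ + rₐ)/2 = 3.867e+09 m, vₚ = √(GM (2/rₚ − 1/a)) = √(1.024e+20 · (2/1.199e+09 − 1/3.867e+09)) m/s ≈ 3.799e+05 m/s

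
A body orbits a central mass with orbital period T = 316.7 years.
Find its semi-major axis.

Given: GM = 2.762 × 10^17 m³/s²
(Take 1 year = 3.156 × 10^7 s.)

Convert to SI: T = 316.7 years = 9.99505e+09 s.
Invert Kepler's third law: a = (GM · T² / (4π²))^(1/3).
Substituting T = 9.99505e+09 s and GM = 2.762e+17 m³/s²:
a = (2.762e+17 · (9.99505e+09)² / (4π²))^(1/3) m
a ≈ 8.875e+11 m = 8.875 × 10^11 m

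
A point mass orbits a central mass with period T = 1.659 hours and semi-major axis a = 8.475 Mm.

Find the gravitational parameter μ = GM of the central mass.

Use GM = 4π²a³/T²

Convert to SI: T = 1.659 hours = 5972.4 s; a = 8.475 Mm = 8.475e+06 m.
GM = 4π² · a³ / T².
GM = 4π² · (8.475e+06)³ / (5972.4)² m³/s² ≈ 6.737e+14 m³/s² = 6.737 × 10^14 m³/s².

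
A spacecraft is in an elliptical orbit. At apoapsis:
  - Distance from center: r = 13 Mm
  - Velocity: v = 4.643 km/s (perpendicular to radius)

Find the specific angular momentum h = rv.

Convert to SI: r = 13 Mm = 1.3e+07 m; v = 4.643 km/s = 4643 m/s.
With v perpendicular to r, h = r · v.
h = 1.3e+07 · 4643 m²/s ≈ 6.036e+10 m²/s.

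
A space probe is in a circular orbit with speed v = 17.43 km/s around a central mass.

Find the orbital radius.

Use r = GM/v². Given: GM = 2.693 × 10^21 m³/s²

Convert to SI: v = 17.43 km/s = 17430 m/s.
For a circular orbit, v² = GM / r, so r = GM / v².
r = 2.693e+21 / (17430)² m ≈ 8.864e+12 m = 8.864 × 10^12 m.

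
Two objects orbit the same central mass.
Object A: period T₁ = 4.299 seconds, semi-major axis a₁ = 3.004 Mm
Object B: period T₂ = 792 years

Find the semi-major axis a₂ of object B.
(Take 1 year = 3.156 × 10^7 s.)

Convert to SI: a₁ = 3.004 Mm = 3.004e+06 m; T₂ = 792 years = 2.49955e+10 s.
Kepler's third law: (T₁/T₂)² = (a₁/a₂)³ ⇒ a₂ = a₁ · (T₂/T₁)^(2/3).
T₂/T₁ = 2.49955e+10 / 4.299 = 5.81426e+09.
a₂ = 3.004e+06 · (5.81426e+09)^(2/3) m ≈ 9.713e+12 m = 9.713 Tm.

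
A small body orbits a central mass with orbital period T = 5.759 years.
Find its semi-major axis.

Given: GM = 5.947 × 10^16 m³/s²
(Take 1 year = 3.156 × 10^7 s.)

Convert to SI: T = 5.759 years = 1.81754e+08 s.
Invert Kepler's third law: a = (GM · T² / (4π²))^(1/3).
Substituting T = 1.81754e+08 s and GM = 5.947e+16 m³/s²:
a = (5.947e+16 · (1.81754e+08)² / (4π²))^(1/3) m
a ≈ 3.678e+10 m = 36.78 Gm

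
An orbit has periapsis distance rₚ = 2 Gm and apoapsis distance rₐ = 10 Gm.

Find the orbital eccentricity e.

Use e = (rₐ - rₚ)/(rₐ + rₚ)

Convert to SI: rₚ = 2 Gm = 2e+09 m; rₐ = 10 Gm = 1e+10 m.
e = (rₐ − rₚ) / (rₐ + rₚ).
e = (1e+10 − 2e+09) / (1e+10 + 2e+09) = 8e+09 / 1.2e+10 ≈ 0.6667.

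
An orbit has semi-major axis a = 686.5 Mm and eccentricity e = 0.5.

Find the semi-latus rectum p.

Convert to SI: a = 686.5 Mm = 6.865e+08 m.
p = a (1 − e²).
p = 6.865e+08 · (1 − (0.5)²) = 6.865e+08 · 0.75 ≈ 5.149e+08 m = 514.9 Mm.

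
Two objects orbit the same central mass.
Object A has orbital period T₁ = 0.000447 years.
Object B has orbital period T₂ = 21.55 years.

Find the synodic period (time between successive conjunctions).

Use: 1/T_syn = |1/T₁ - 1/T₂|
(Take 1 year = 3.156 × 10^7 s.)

Convert to SI: T₁ = 0.000447 years = 14107.3 s; T₂ = 21.55 years = 6.80118e+08 s.
T_syn = |T₁ · T₂ / (T₁ − T₂)|.
T_syn = |14107.3 · 6.80118e+08 / (14107.3 − 6.80118e+08)| s ≈ 1.411e+04 s = 0.000447 years.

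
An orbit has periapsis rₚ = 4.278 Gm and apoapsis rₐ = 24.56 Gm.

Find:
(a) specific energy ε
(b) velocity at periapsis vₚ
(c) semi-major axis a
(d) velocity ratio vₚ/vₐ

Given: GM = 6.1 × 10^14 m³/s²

Convert to SI: rₚ = 4.278 Gm = 4.278e+09 m; rₐ = 24.56 Gm = 2.456e+10 m.
(a) With a = (rₚ + rₐ)/2 = 1.4419e+10 m, ε = −GM/(2a) = −6.1e+14/(2 · 1.4419e+10) J/kg ≈ -2.115e+04 J/kg
(b) With a = (rₚ + rₐ)/2 = 1.4419e+10 m, vₚ = √(GM (2/rₚ − 1/a)) = √(6.1e+14 · (2/4.278e+09 − 1/1.4419e+10)) m/s ≈ 492.8 m/s
(c) a = (rₚ + rₐ)/2 = (4.278e+09 + 2.456e+10)/2 ≈ 1.442e+10 m
(d) Conservation of angular momentum (rₚvₚ = rₐvₐ) gives vₚ/vₐ = rₐ/rₚ = 2.456e+10/4.278e+09 ≈ 5.741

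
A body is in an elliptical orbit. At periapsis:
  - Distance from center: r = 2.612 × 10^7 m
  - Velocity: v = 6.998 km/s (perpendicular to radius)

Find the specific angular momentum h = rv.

Convert to SI: v = 6.998 km/s = 6998 m/s.
With v perpendicular to r, h = r · v.
h = 2.612e+07 · 6998 m²/s ≈ 1.828e+11 m²/s.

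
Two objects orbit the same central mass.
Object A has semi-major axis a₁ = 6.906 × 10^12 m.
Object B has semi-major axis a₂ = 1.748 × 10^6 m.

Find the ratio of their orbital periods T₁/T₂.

From Kepler's third law, (T₁/T₂)² = (a₁/a₂)³, so T₁/T₂ = (a₁/a₂)^(3/2).
a₁/a₂ = 6.906e+12 / 1.748e+06 = 3.9508e+06.
T₁/T₂ = (3.9508e+06)^(3/2) ≈ 7.853e+09.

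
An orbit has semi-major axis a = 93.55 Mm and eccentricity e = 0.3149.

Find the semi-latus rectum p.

Convert to SI: a = 93.55 Mm = 9.355e+07 m.
p = a (1 − e²).
p = 9.355e+07 · (1 − (0.3149)²) = 9.355e+07 · 0.900838 ≈ 8.427e+07 m = 84.27 Mm.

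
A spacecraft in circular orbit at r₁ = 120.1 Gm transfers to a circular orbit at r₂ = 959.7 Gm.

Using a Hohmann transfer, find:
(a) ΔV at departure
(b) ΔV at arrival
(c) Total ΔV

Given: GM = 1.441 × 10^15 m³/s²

Convert to SI: r₁ = 120.1 Gm = 1.201e+11 m; r₂ = 959.7 Gm = 9.597e+11 m.
Transfer semi-major axis: a_t = (r₁ + r₂)/2 = (1.201e+11 + 9.597e+11)/2 = 5.399e+11 m.
Circular speeds: v₁ = √(GM/r₁) = 109.537 m/s, v₂ = √(GM/r₂) = 38.7493 m/s.
Transfer speeds (vis-viva v² = GM(2/r − 1/a_t)): v₁ᵗ = 146.04 m/s, v₂ᵗ = 18.2759 m/s.
(a) ΔV₁ = |v₁ᵗ − v₁| ≈ 36.5 m/s = 36.5 m/s.
(b) ΔV₂ = |v₂ − v₂ᵗ| ≈ 20.47 m/s = 20.47 m/s.
(c) ΔV_total = ΔV₁ + ΔV₂ ≈ 56.98 m/s = 56.98 m/s.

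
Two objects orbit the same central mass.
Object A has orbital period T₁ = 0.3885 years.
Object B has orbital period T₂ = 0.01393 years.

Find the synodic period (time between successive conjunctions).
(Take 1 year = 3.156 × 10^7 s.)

Convert to SI: T₁ = 0.3885 years = 1.22611e+07 s; T₂ = 0.01393 years = 439631 s.
T_syn = |T₁ · T₂ / (T₁ − T₂)|.
T_syn = |1.22611e+07 · 439631 / (1.22611e+07 − 439631)| s ≈ 4.56e+05 s = 0.01445 years.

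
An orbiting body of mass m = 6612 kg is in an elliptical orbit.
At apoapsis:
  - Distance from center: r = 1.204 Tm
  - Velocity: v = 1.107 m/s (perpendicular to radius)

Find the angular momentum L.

Convert to SI: r = 1.204 Tm = 1.204e+12 m.
Since v is perpendicular to r, L = m · v · r.
L = 6612 · 1.107 · 1.204e+12 kg·m²/s ≈ 8.813e+15 kg·m²/s.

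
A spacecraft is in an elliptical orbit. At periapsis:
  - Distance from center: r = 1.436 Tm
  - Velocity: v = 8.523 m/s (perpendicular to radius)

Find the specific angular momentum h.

Convert to SI: r = 1.436 Tm = 1.436e+12 m.
With v perpendicular to r, h = r · v.
h = 1.436e+12 · 8.523 m²/s ≈ 1.224e+13 m²/s.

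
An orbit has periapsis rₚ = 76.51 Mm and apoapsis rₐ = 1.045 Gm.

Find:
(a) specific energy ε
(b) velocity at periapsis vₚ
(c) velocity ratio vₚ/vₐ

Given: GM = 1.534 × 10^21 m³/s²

Convert to SI: rₚ = 76.51 Mm = 7.651e+07 m; rₐ = 1.045 Gm = 1.045e+09 m.
(a) With a = (rₚ + rₐ)/2 = 5.60755e+08 m, ε = −GM/(2a) = −1.534e+21/(2 · 5.60755e+08) J/kg ≈ -1.368e+12 J/kg
(b) With a = (rₚ + rₐ)/2 = 5.60755e+08 m, vₚ = √(GM (2/rₚ − 1/a)) = √(1.534e+21 · (2/7.651e+07 − 1/5.60755e+08)) m/s ≈ 6.113e+06 m/s
(c) Conservation of angular momentum (rₚvₚ = rₐvₐ) gives vₚ/vₐ = rₐ/rₚ = 1.045e+09/7.651e+07 ≈ 13.66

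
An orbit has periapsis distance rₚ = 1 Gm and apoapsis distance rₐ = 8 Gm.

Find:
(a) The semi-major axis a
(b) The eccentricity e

Convert to SI: rₚ = 1 Gm = 1e+09 m; rₐ = 8 Gm = 8e+09 m.
(a) a = (rₚ + rₐ) / 2 = (1e+09 + 8e+09) / 2 ≈ 4.5e+09 m = 4.5 Gm.
(b) e = (rₐ − rₚ) / (rₐ + rₚ) = (8e+09 − 1e+09) / (8e+09 + 1e+09) ≈ 0.7778.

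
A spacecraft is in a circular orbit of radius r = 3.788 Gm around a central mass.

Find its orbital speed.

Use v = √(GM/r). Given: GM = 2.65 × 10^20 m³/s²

Convert to SI: r = 3.788 Gm = 3.788e+09 m.
For a circular orbit, gravity supplies the centripetal force, so v = √(GM / r).
v = √(2.65e+20 / 3.788e+09) m/s ≈ 2.645e+05 m/s = 264.5 km/s.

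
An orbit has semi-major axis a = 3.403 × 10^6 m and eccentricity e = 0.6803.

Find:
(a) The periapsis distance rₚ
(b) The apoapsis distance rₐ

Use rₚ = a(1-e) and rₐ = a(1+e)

(a) rₚ = a(1 − e) = 3.403e+06 · (1 − 0.6803) = 3.403e+06 · 0.3197 ≈ 1.088e+06 m = 1.088 × 10^6 m.
(b) rₐ = a(1 + e) = 3.403e+06 · (1 + 0.6803) = 3.403e+06 · 1.6803 ≈ 5.718e+06 m = 5.718 × 10^6 m.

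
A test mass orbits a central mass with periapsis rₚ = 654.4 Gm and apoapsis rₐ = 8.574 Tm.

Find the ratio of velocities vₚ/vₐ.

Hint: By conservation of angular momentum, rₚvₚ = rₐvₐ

Convert to SI: rₚ = 654.4 Gm = 6.544e+11 m; rₐ = 8.574 Tm = 8.574e+12 m.
Conservation of angular momentum gives rₚvₚ = rₐvₐ, so vₚ/vₐ = rₐ/rₚ.
vₚ/vₐ = 8.574e+12 / 6.544e+11 ≈ 13.1.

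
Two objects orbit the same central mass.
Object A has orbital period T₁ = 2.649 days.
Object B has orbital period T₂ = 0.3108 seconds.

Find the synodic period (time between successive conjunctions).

Convert to SI: T₁ = 2.649 days = 228874 s.
T_syn = |T₁ · T₂ / (T₁ − T₂)|.
T_syn = |228874 · 0.3108 / (228874 − 0.3108)| s ≈ 0.3108 s = 0.3108 seconds.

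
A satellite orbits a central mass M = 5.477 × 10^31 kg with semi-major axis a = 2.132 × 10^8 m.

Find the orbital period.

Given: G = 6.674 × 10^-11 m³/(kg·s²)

GM = G · M = 6.674e-11 · 5.477e+31 = 3.65535e+21 m³/s².
Kepler's third law: T = 2π √(a³ / GM).
Substituting a = 2.132e+08 m and GM = 3.65535e+21 m³/s²:
T = 2π √((2.132e+08)³ / 3.65535e+21) s
T ≈ 323.5 s = 5.392 minutes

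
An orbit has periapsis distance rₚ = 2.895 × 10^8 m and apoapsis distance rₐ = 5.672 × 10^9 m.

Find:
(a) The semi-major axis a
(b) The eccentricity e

(a) a = (rₚ + rₐ) / 2 = (2.895e+08 + 5.672e+09) / 2 ≈ 2.981e+09 m = 2.981 × 10^9 m.
(b) e = (rₐ − rₚ) / (rₐ + rₚ) = (5.672e+09 − 2.895e+08) / (5.672e+09 + 2.895e+08) ≈ 0.9029.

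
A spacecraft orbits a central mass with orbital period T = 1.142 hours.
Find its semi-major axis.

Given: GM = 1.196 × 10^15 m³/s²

Convert to SI: T = 1.142 hours = 4111.2 s.
Invert Kepler's third law: a = (GM · T² / (4π²))^(1/3).
Substituting T = 4111.2 s and GM = 1.196e+15 m³/s²:
a = (1.196e+15 · (4111.2)² / (4π²))^(1/3) m
a ≈ 8e+06 m = 8 Mm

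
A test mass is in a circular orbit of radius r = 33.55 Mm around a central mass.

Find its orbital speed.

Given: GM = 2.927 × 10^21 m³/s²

Convert to SI: r = 33.55 Mm = 3.355e+07 m.
For a circular orbit, gravity supplies the centripetal force, so v = √(GM / r).
v = √(2.927e+21 / 3.355e+07) m/s ≈ 9.34e+06 m/s = 9340 km/s.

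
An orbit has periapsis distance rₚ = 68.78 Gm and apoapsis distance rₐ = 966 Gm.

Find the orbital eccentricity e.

Convert to SI: rₚ = 68.78 Gm = 6.878e+10 m; rₐ = 966 Gm = 9.66e+11 m.
e = (rₐ − rₚ) / (rₐ + rₚ).
e = (9.66e+11 − 6.878e+10) / (9.66e+11 + 6.878e+10) = 8.9722e+11 / 1.03478e+12 ≈ 0.8671.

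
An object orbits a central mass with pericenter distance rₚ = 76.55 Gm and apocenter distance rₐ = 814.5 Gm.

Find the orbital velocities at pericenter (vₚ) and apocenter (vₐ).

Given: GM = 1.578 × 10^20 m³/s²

Convert to SI: rₚ = 76.55 Gm = 7.655e+10 m; rₐ = 814.5 Gm = 8.145e+11 m.
Use the vis-viva equation v² = GM(2/r − 1/a) with a = (rₚ + rₐ)/2 = (7.655e+10 + 8.145e+11)/2 = 4.45525e+11 m.
vₚ = √(GM · (2/rₚ − 1/a)) = √(1.578e+20 · (2/7.655e+10 − 1/4.45525e+11)) m/s ≈ 6.139e+04 m/s = 61.39 km/s.
vₐ = √(GM · (2/rₐ − 1/a)) = √(1.578e+20 · (2/8.145e+11 − 1/4.45525e+11)) m/s ≈ 5770 m/s = 5.77 km/s.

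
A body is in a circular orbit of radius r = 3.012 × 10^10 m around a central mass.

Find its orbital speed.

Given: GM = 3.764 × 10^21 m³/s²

For a circular orbit, gravity supplies the centripetal force, so v = √(GM / r).
v = √(3.764e+21 / 3.012e+10) m/s ≈ 3.535e+05 m/s = 353.5 km/s.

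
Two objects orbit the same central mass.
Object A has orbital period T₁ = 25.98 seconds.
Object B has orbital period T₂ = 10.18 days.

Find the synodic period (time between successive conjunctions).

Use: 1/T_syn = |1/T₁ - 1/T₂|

Convert to SI: T₂ = 10.18 days = 879552 s.
T_syn = |T₁ · T₂ / (T₁ − T₂)|.
T_syn = |25.98 · 879552 / (25.98 − 879552)| s ≈ 25.98 s = 25.98 seconds.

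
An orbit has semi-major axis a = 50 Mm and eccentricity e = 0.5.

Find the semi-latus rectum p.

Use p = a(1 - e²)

Convert to SI: a = 50 Mm = 5e+07 m.
p = a (1 − e²).
p = 5e+07 · (1 − (0.5)²) = 5e+07 · 0.75 ≈ 3.75e+07 m = 37.5 Mm.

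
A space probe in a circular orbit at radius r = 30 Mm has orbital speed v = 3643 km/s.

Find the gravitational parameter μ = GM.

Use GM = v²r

Convert to SI: r = 30 Mm = 3e+07 m; v = 3643 km/s = 3.643e+06 m/s.
For a circular orbit v² = GM/r, so GM = v² · r.
GM = (3.643e+06)² · 3e+07 m³/s² ≈ 3.981e+20 m³/s² = 3.981 × 10^20 m³/s².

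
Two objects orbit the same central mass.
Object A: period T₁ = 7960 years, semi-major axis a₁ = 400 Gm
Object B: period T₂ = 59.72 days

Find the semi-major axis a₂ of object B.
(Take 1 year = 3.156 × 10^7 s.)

Convert to SI: T₁ = 7960 years = 2.51218e+11 s; a₁ = 400 Gm = 4e+11 m; T₂ = 59.72 days = 5.15981e+06 s.
Kepler's third law: (T₁/T₂)² = (a₁/a₂)³ ⇒ a₂ = a₁ · (T₂/T₁)^(2/3).
T₂/T₁ = 5.15981e+06 / 2.51218e+11 = 2.05392e-05.
a₂ = 4e+11 · (2.05392e-05)^(2/3) m ≈ 3e+08 m = 300 Mm.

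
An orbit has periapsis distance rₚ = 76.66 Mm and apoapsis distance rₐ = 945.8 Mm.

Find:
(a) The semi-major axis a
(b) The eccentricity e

Convert to SI: rₚ = 76.66 Mm = 7.666e+07 m; rₐ = 945.8 Mm = 9.458e+08 m.
(a) a = (rₚ + rₐ) / 2 = (7.666e+07 + 9.458e+08) / 2 ≈ 5.112e+08 m = 511.2 Mm.
(b) e = (rₐ − rₚ) / (rₐ + rₚ) = (9.458e+08 − 7.666e+07) / (9.458e+08 + 7.666e+07) ≈ 0.85.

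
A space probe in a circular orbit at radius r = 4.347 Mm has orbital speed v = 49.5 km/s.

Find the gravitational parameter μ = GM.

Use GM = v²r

Convert to SI: r = 4.347 Mm = 4.347e+06 m; v = 49.5 km/s = 49500 m/s.
For a circular orbit v² = GM/r, so GM = v² · r.
GM = (49500)² · 4.347e+06 m³/s² ≈ 1.065e+16 m³/s² = 1.065 × 10^16 m³/s².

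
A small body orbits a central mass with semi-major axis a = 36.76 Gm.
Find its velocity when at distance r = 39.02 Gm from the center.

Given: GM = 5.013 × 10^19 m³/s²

Convert to SI: a = 36.76 Gm = 3.676e+10 m; r = 39.02 Gm = 3.902e+10 m.
Vis-viva: v = √(GM · (2/r − 1/a)).
2/r − 1/a = 2/3.902e+10 − 1/3.676e+10 = 2.40523e-11 m⁻¹.
v = √(5.013e+19 · 2.40523e-11) m/s ≈ 3.472e+04 m/s = 34.72 km/s.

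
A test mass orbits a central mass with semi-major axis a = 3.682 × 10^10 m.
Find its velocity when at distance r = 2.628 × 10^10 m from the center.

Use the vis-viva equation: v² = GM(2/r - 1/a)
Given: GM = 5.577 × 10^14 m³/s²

Vis-viva: v = √(GM · (2/r − 1/a)).
2/r − 1/a = 2/2.628e+10 − 1/3.682e+10 = 4.89443e-11 m⁻¹.
v = √(5.577e+14 · 4.89443e-11) m/s ≈ 165.2 m/s = 165.2 m/s.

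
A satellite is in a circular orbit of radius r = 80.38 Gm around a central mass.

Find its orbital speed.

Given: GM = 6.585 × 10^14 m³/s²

Convert to SI: r = 80.38 Gm = 8.038e+10 m.
For a circular orbit, gravity supplies the centripetal force, so v = √(GM / r).
v = √(6.585e+14 / 8.038e+10) m/s ≈ 90.51 m/s = 90.51 m/s.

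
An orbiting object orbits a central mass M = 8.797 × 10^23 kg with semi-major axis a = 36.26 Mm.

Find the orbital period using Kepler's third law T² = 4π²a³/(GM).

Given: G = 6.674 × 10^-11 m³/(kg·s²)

Convert to SI: a = 36.26 Mm = 3.626e+07 m.
GM = G · M = 6.674e-11 · 8.797e+23 = 5.87112e+13 m³/s².
Kepler's third law: T = 2π √(a³ / GM).
Substituting a = 3.626e+07 m and GM = 5.87112e+13 m³/s²:
T = 2π √((3.626e+07)³ / 5.87112e+13) s
T ≈ 1.79e+05 s = 2.072 days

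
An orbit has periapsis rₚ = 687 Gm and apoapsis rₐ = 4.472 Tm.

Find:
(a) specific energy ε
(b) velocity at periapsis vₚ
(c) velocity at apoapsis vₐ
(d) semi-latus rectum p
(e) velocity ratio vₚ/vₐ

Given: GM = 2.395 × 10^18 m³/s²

Convert to SI: rₚ = 687 Gm = 6.87e+11 m; rₐ = 4.472 Tm = 4.472e+12 m.
(a) With a = (rₚ + rₐ)/2 = 2.5795e+12 m, ε = −GM/(2a) = −2.395e+18/(2 · 2.5795e+12) J/kg ≈ -4.642e+05 J/kg
(b) With a = (rₚ + rₐ)/2 = 2.5795e+12 m, vₚ = √(GM (2/rₚ − 1/a)) = √(2.395e+18 · (2/6.87e+11 − 1/2.5795e+12)) m/s ≈ 2458 m/s
(c) With a = (rₚ + rₐ)/2 = 2.5795e+12 m, vₐ = √(GM (2/rₐ − 1/a)) = √(2.395e+18 · (2/4.472e+12 − 1/2.5795e+12)) m/s ≈ 377.7 m/s
(d) From a = (rₚ + rₐ)/2 = 2.5795e+12 m and e = (rₐ − rₚ)/(rₐ + rₚ) = 0.733669, p = a(1 − e²) = 2.5795e+12 · (1 − (0.733669)²) ≈ 1.191e+12 m
(e) Conservation of angular momentum (rₚvₚ = rₐvₐ) gives vₚ/vₐ = rₐ/rₚ = 4.472e+12/6.87e+11 ≈ 6.509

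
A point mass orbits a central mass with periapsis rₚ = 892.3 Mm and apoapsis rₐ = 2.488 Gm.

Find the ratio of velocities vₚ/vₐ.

Convert to SI: rₚ = 892.3 Mm = 8.923e+08 m; rₐ = 2.488 Gm = 2.488e+09 m.
Conservation of angular momentum gives rₚvₚ = rₐvₐ, so vₚ/vₐ = rₐ/rₚ.
vₚ/vₐ = 2.488e+09 / 8.923e+08 ≈ 2.788.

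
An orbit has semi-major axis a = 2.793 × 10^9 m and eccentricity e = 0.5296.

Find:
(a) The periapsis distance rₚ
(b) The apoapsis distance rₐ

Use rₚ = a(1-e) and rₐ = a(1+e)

(a) rₚ = a(1 − e) = 2.793e+09 · (1 − 0.5296) = 2.793e+09 · 0.4704 ≈ 1.314e+09 m = 1.314 × 10^9 m.
(b) rₐ = a(1 + e) = 2.793e+09 · (1 + 0.5296) = 2.793e+09 · 1.5296 ≈ 4.272e+09 m = 4.272 × 10^9 m.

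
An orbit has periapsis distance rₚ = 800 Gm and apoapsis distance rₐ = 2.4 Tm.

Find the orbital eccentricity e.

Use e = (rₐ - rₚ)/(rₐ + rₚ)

Convert to SI: rₚ = 800 Gm = 8e+11 m; rₐ = 2.4 Tm = 2.4e+12 m.
e = (rₐ − rₚ) / (rₐ + rₚ).
e = (2.4e+12 − 8e+11) / (2.4e+12 + 8e+11) = 1.6e+12 / 3.2e+12 ≈ 0.5.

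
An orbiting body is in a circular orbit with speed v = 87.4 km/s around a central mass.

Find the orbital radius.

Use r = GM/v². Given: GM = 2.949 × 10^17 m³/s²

Convert to SI: v = 87.4 km/s = 87400 m/s.
For a circular orbit, v² = GM / r, so r = GM / v².
r = 2.949e+17 / (87400)² m ≈ 3.861e+07 m = 38.61 Mm.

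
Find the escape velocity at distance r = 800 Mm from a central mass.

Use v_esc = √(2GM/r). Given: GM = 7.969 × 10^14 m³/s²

Convert to SI: r = 800 Mm = 8e+08 m.
Escape velocity comes from setting total energy to zero: ½v² − GM/r = 0 ⇒ v_esc = √(2GM / r).
v_esc = √(2 · 7.969e+14 / 8e+08) m/s ≈ 1411 m/s = 1.411 km/s.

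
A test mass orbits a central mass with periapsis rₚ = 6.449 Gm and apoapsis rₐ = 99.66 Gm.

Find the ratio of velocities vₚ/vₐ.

Convert to SI: rₚ = 6.449 Gm = 6.449e+09 m; rₐ = 99.66 Gm = 9.966e+10 m.
Conservation of angular momentum gives rₚvₚ = rₐvₐ, so vₚ/vₐ = rₐ/rₚ.
vₚ/vₐ = 9.966e+10 / 6.449e+09 ≈ 15.45.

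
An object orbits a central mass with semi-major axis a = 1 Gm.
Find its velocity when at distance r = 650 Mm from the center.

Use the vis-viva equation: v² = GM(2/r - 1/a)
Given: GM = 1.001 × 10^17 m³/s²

Convert to SI: a = 1 Gm = 1e+09 m; r = 650 Mm = 6.5e+08 m.
Vis-viva: v = √(GM · (2/r − 1/a)).
2/r − 1/a = 2/6.5e+08 − 1/1e+09 = 2.07692e-09 m⁻¹.
v = √(1.001e+17 · 2.07692e-09) m/s ≈ 1.442e+04 m/s = 14.42 km/s.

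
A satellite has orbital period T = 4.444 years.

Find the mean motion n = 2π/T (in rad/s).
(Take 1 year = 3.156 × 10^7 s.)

Convert to SI: T = 4.444 years = 1.40253e+08 s.
n = 2π / T.
n = 2π / 1.40253e+08 s ≈ 4.48e-08 rad/s.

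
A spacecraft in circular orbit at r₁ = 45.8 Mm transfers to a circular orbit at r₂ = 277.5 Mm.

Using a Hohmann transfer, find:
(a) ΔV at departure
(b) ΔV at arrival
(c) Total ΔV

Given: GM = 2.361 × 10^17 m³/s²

Convert to SI: r₁ = 45.8 Mm = 4.58e+07 m; r₂ = 277.5 Mm = 2.775e+08 m.
Transfer semi-major axis: a_t = (r₁ + r₂)/2 = (4.58e+07 + 2.775e+08)/2 = 1.6165e+08 m.
Circular speeds: v₁ = √(GM/r₁) = 71798.5 m/s, v₂ = √(GM/r₂) = 29168.7 m/s.
Transfer speeds (vis-viva v² = GM(2/r − 1/a_t)): v₁ᵗ = 94071.7 m/s, v₂ᵗ = 15526.1 m/s.
(a) ΔV₁ = |v₁ᵗ − v₁| ≈ 2.227e+04 m/s = 22.27 km/s.
(b) ΔV₂ = |v₂ − v₂ᵗ| ≈ 1.364e+04 m/s = 13.64 km/s.
(c) ΔV_total = ΔV₁ + ΔV₂ ≈ 3.592e+04 m/s = 35.92 km/s.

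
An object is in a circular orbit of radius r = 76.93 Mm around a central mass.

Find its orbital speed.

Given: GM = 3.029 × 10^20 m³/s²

Convert to SI: r = 76.93 Mm = 7.693e+07 m.
For a circular orbit, gravity supplies the centripetal force, so v = √(GM / r).
v = √(3.029e+20 / 7.693e+07) m/s ≈ 1.984e+06 m/s = 1984 km/s.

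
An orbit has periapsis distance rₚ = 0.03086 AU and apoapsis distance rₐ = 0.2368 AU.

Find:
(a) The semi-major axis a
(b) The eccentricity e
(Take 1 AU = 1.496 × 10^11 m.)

Convert to SI: rₚ = 0.03086 AU = 4.61666e+09 m; rₐ = 0.2368 AU = 3.54253e+10 m.
(a) a = (rₚ + rₐ) / 2 = (4.61666e+09 + 3.54253e+10) / 2 ≈ 2.002e+10 m = 0.1338 AU.
(b) e = (rₐ − rₚ) / (rₐ + rₚ) = (3.54253e+10 − 4.61666e+09) / (3.54253e+10 + 4.61666e+09) ≈ 0.7694.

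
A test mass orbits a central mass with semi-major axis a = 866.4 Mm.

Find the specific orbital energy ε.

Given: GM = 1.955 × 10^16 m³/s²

Convert to SI: a = 866.4 Mm = 8.664e+08 m.
ε = −GM / (2a).
ε = −1.955e+16 / (2 · 8.664e+08) J/kg ≈ -1.128e+07 J/kg = -11.28 MJ/kg.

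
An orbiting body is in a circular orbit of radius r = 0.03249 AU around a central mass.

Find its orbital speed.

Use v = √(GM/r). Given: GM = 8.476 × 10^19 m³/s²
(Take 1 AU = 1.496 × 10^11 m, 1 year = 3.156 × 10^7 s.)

Convert to SI: r = 0.03249 AU = 4.8605e+09 m.
For a circular orbit, gravity supplies the centripetal force, so v = √(GM / r).
v = √(8.476e+19 / 4.8605e+09) m/s ≈ 1.321e+05 m/s = 27.86 AU/year.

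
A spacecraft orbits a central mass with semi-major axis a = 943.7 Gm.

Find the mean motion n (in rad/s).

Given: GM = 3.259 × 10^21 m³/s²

Convert to SI: a = 943.7 Gm = 9.437e+11 m.
n = √(GM / a³).
n = √(3.259e+21 / (9.437e+11)³) rad/s ≈ 6.227e-08 rad/s.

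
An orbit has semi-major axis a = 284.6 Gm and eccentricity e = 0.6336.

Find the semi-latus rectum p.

Convert to SI: a = 284.6 Gm = 2.846e+11 m.
p = a (1 − e²).
p = 2.846e+11 · (1 − (0.6336)²) = 2.846e+11 · 0.598551 ≈ 1.703e+11 m = 170.3 Gm.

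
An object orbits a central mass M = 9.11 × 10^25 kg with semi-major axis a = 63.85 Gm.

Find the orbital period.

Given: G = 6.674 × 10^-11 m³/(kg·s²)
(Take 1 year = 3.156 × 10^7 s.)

Convert to SI: a = 63.85 Gm = 6.385e+10 m.
GM = G · M = 6.674e-11 · 9.11e+25 = 6.08001e+15 m³/s².
Kepler's third law: T = 2π √(a³ / GM).
Substituting a = 6.385e+10 m and GM = 6.08001e+15 m³/s²:
T = 2π √((6.385e+10)³ / 6.08001e+15) s
T ≈ 1.3e+09 s = 41.19 years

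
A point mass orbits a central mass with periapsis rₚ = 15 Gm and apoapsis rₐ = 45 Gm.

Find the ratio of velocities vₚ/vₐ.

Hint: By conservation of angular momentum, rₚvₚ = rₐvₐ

Convert to SI: rₚ = 15 Gm = 1.5e+10 m; rₐ = 45 Gm = 4.5e+10 m.
Conservation of angular momentum gives rₚvₚ = rₐvₐ, so vₚ/vₐ = rₐ/rₚ.
vₚ/vₐ = 4.5e+10 / 1.5e+10 ≈ 3.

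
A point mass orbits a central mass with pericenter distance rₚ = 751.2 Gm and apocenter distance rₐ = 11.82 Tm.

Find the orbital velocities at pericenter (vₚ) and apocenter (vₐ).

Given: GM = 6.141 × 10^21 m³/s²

Convert to SI: rₚ = 751.2 Gm = 7.512e+11 m; rₐ = 11.82 Tm = 1.182e+13 m.
Use the vis-viva equation v² = GM(2/r − 1/a) with a = (rₚ + rₐ)/2 = (7.512e+11 + 1.182e+13)/2 = 6.2856e+12 m.
vₚ = √(GM · (2/rₚ − 1/a)) = √(6.141e+21 · (2/7.512e+11 − 1/6.2856e+12)) m/s ≈ 1.24e+05 m/s = 124 km/s.
vₐ = √(GM · (2/rₐ − 1/a)) = √(6.141e+21 · (2/1.182e+13 − 1/6.2856e+12)) m/s ≈ 7880 m/s = 7.88 km/s.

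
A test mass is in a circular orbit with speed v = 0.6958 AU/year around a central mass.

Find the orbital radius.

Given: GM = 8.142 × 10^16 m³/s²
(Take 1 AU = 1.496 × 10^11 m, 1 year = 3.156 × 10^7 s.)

Convert to SI: v = 0.6958 AU/year = 3298.22 m/s.
For a circular orbit, v² = GM / r, so r = GM / v².
r = 8.142e+16 / (3298.22)² m ≈ 7.485e+09 m = 0.05003 AU.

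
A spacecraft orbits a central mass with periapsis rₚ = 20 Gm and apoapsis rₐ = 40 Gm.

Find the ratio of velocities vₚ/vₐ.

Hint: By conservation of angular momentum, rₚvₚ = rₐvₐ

Convert to SI: rₚ = 20 Gm = 2e+10 m; rₐ = 40 Gm = 4e+10 m.
Conservation of angular momentum gives rₚvₚ = rₐvₐ, so vₚ/vₐ = rₐ/rₚ.
vₚ/vₐ = 4e+10 / 2e+10 ≈ 2.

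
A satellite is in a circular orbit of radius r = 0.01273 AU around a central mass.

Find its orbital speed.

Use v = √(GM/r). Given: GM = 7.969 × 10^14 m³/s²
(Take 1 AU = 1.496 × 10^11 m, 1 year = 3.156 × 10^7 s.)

Convert to SI: r = 0.01273 AU = 1.90441e+09 m.
For a circular orbit, gravity supplies the centripetal force, so v = √(GM / r).
v = √(7.969e+14 / 1.90441e+09) m/s ≈ 646.9 m/s = 0.1365 AU/year.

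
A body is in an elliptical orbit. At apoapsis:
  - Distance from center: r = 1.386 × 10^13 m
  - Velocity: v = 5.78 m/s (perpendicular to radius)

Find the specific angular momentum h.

With v perpendicular to r, h = r · v.
h = 1.386e+13 · 5.78 m²/s ≈ 8.011e+13 m²/s.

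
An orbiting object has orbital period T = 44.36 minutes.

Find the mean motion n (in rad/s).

Convert to SI: T = 44.36 minutes = 2661.6 s.
n = 2π / T.
n = 2π / 2661.6 s ≈ 0.002361 rad/s.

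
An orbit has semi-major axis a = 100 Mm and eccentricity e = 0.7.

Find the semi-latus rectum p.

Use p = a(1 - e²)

Convert to SI: a = 100 Mm = 1e+08 m.
p = a (1 − e²).
p = 1e+08 · (1 − (0.7)²) = 1e+08 · 0.51 ≈ 5.1e+07 m = 51 Mm.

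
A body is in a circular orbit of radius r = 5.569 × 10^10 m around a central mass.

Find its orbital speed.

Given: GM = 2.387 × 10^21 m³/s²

For a circular orbit, gravity supplies the centripetal force, so v = √(GM / r).
v = √(2.387e+21 / 5.569e+10) m/s ≈ 2.07e+05 m/s = 207 km/s.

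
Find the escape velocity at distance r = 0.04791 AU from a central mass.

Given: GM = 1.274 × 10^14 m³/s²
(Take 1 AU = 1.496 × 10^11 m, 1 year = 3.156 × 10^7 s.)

Convert to SI: r = 0.04791 AU = 7.16734e+09 m.
Escape velocity comes from setting total energy to zero: ½v² − GM/r = 0 ⇒ v_esc = √(2GM / r).
v_esc = √(2 · 1.274e+14 / 7.16734e+09) m/s ≈ 188.5 m/s = 0.03978 AU/year.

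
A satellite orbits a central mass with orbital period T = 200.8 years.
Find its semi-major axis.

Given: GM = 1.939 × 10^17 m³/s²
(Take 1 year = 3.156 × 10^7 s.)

Convert to SI: T = 200.8 years = 6.33725e+09 s.
Invert Kepler's third law: a = (GM · T² / (4π²))^(1/3).
Substituting T = 6.33725e+09 s and GM = 1.939e+17 m³/s²:
a = (1.939e+17 · (6.33725e+09)² / (4π²))^(1/3) m
a ≈ 5.821e+11 m = 582.1 Gm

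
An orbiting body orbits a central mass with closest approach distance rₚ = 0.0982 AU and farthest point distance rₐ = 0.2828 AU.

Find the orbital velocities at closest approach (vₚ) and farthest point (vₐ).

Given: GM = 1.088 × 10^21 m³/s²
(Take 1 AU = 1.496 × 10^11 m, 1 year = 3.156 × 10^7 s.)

Convert to SI: rₚ = 0.0982 AU = 1.46907e+10 m; rₐ = 0.2828 AU = 4.23069e+10 m.
Use the vis-viva equation v² = GM(2/r − 1/a) with a = (rₚ + rₐ)/2 = (1.46907e+10 + 4.23069e+10)/2 = 2.84988e+10 m.
vₚ = √(GM · (2/rₚ − 1/a)) = √(1.088e+21 · (2/1.46907e+10 − 1/2.84988e+10)) m/s ≈ 3.316e+05 m/s = 69.95 AU/year.
vₐ = √(GM · (2/rₐ − 1/a)) = √(1.088e+21 · (2/4.23069e+10 − 1/2.84988e+10)) m/s ≈ 1.151e+05 m/s = 24.29 AU/year.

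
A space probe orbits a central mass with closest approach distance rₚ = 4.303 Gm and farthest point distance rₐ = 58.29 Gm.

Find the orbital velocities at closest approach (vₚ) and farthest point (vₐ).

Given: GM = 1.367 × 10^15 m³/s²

Convert to SI: rₚ = 4.303 Gm = 4.303e+09 m; rₐ = 58.29 Gm = 5.829e+10 m.
Use the vis-viva equation v² = GM(2/r − 1/a) with a = (rₚ + rₐ)/2 = (4.303e+09 + 5.829e+10)/2 = 3.12965e+10 m.
vₚ = √(GM · (2/rₚ − 1/a)) = √(1.367e+15 · (2/4.303e+09 − 1/3.12965e+10)) m/s ≈ 769.2 m/s = 769.2 m/s.
vₐ = √(GM · (2/rₐ − 1/a)) = √(1.367e+15 · (2/5.829e+10 − 1/3.12965e+10)) m/s ≈ 56.78 m/s = 56.78 m/s.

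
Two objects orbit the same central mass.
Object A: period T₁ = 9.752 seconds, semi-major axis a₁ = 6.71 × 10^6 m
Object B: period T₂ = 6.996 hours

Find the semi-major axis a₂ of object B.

Convert to SI: T₂ = 6.996 hours = 25185.6 s.
Kepler's third law: (T₁/T₂)² = (a₁/a₂)³ ⇒ a₂ = a₁ · (T₂/T₁)^(2/3).
T₂/T₁ = 25185.6 / 9.752 = 2582.61.
a₂ = 6.71e+06 · (2582.61)^(2/3) m ≈ 1.263e+09 m = 1.263 × 10^9 m.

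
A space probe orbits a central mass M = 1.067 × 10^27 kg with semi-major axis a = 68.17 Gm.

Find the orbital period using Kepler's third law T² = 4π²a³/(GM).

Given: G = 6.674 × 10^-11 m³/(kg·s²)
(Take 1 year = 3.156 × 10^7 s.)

Convert to SI: a = 68.17 Gm = 6.817e+10 m.
GM = G · M = 6.674e-11 · 1.067e+27 = 7.12116e+16 m³/s².
Kepler's third law: T = 2π √(a³ / GM).
Substituting a = 6.817e+10 m and GM = 7.12116e+16 m³/s²:
T = 2π √((6.817e+10)³ / 7.12116e+16) s
T ≈ 4.191e+08 s = 13.28 years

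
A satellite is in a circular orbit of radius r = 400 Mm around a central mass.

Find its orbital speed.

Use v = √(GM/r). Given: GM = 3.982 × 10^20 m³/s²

Convert to SI: r = 400 Mm = 4e+08 m.
For a circular orbit, gravity supplies the centripetal force, so v = √(GM / r).
v = √(3.982e+20 / 4e+08) m/s ≈ 9.977e+05 m/s = 997.7 km/s.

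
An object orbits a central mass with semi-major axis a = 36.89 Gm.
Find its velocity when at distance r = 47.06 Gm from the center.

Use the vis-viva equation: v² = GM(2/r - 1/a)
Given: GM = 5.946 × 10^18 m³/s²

Convert to SI: a = 36.89 Gm = 3.689e+10 m; r = 47.06 Gm = 4.706e+10 m.
Vis-viva: v = √(GM · (2/r − 1/a)).
2/r − 1/a = 2/4.706e+10 − 1/3.689e+10 = 1.53913e-11 m⁻¹.
v = √(5.946e+18 · 1.53913e-11) m/s ≈ 9566 m/s = 9.566 km/s.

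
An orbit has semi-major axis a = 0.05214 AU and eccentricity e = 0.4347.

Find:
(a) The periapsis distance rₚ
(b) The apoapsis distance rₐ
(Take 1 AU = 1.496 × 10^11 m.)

Convert to SI: a = 0.05214 AU = 7.80014e+09 m.
(a) rₚ = a(1 − e) = 7.80014e+09 · (1 − 0.4347) = 7.80014e+09 · 0.5653 ≈ 4.409e+09 m = 0.02947 AU.
(b) rₐ = a(1 + e) = 7.80014e+09 · (1 + 0.4347) = 7.80014e+09 · 1.4347 ≈ 1.119e+10 m = 0.07481 AU.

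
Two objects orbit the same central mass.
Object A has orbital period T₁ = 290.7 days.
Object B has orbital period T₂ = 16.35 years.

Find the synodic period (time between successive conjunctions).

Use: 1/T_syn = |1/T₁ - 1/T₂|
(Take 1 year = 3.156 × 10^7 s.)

Convert to SI: T₁ = 290.7 days = 2.51165e+07 s; T₂ = 16.35 years = 5.16006e+08 s.
T_syn = |T₁ · T₂ / (T₁ − T₂)|.
T_syn = |2.51165e+07 · 5.16006e+08 / (2.51165e+07 − 5.16006e+08)| s ≈ 2.64e+07 s = 305.6 days.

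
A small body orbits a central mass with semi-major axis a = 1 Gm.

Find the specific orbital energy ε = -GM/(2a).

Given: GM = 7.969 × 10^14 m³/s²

Convert to SI: a = 1 Gm = 1e+09 m.
ε = −GM / (2a).
ε = −7.969e+14 / (2 · 1e+09) J/kg ≈ -3.984e+05 J/kg = -398.4 kJ/kg.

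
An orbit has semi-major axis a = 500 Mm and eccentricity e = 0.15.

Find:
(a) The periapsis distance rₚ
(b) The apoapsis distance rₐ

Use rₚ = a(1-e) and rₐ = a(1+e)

Convert to SI: a = 500 Mm = 5e+08 m.
(a) rₚ = a(1 − e) = 5e+08 · (1 − 0.15) = 5e+08 · 0.85 ≈ 4.25e+08 m = 425 Mm.
(b) rₐ = a(1 + e) = 5e+08 · (1 + 0.15) = 5e+08 · 1.15 ≈ 5.75e+08 m = 575 Mm.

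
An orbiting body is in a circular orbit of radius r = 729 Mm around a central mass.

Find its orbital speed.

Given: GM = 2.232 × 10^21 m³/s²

Convert to SI: r = 729 Mm = 7.29e+08 m.
For a circular orbit, gravity supplies the centripetal force, so v = √(GM / r).
v = √(2.232e+21 / 7.29e+08) m/s ≈ 1.75e+06 m/s = 1750 km/s.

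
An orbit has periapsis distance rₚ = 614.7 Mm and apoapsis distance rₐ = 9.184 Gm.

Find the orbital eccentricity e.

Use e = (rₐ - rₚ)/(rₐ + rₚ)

Convert to SI: rₚ = 614.7 Mm = 6.147e+08 m; rₐ = 9.184 Gm = 9.184e+09 m.
e = (rₐ − rₚ) / (rₐ + rₚ).
e = (9.184e+09 − 6.147e+08) / (9.184e+09 + 6.147e+08) = 8.5693e+09 / 9.7987e+09 ≈ 0.8745.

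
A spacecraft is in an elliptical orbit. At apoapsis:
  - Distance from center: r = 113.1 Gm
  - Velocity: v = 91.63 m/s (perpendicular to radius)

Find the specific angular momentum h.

Convert to SI: r = 113.1 Gm = 1.131e+11 m.
With v perpendicular to r, h = r · v.
h = 1.131e+11 · 91.63 m²/s ≈ 1.036e+13 m²/s.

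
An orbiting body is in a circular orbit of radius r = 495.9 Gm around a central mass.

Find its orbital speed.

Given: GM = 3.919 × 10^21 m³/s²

Convert to SI: r = 495.9 Gm = 4.959e+11 m.
For a circular orbit, gravity supplies the centripetal force, so v = √(GM / r).
v = √(3.919e+21 / 4.959e+11) m/s ≈ 8.89e+04 m/s = 88.9 km/s.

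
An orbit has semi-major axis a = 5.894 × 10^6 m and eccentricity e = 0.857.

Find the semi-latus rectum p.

p = a (1 − e²).
p = 5.894e+06 · (1 − (0.857)²) = 5.894e+06 · 0.265551 ≈ 1.565e+06 m = 1.565 × 10^6 m.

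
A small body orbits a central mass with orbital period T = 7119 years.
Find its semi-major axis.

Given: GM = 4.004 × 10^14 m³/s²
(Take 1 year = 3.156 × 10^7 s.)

Convert to SI: T = 7119 years = 2.24676e+11 s.
Invert Kepler's third law: a = (GM · T² / (4π²))^(1/3).
Substituting T = 2.24676e+11 s and GM = 4.004e+14 m³/s²:
a = (4.004e+14 · (2.24676e+11)² / (4π²))^(1/3) m
a ≈ 8e+11 m = 800 Gm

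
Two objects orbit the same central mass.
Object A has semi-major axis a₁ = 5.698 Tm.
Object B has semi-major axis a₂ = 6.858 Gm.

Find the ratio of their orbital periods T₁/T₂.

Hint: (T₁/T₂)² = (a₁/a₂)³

Convert to SI: a₁ = 5.698 Tm = 5.698e+12 m; a₂ = 6.858 Gm = 6.858e+09 m.
From Kepler's third law, (T₁/T₂)² = (a₁/a₂)³, so T₁/T₂ = (a₁/a₂)^(3/2).
a₁/a₂ = 5.698e+12 / 6.858e+09 = 830.854.
T₁/T₂ = (830.854)^(3/2) ≈ 2.395e+04.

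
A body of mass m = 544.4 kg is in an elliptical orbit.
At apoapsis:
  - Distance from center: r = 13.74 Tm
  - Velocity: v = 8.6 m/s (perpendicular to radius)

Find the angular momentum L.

Convert to SI: r = 13.74 Tm = 1.374e+13 m.
Since v is perpendicular to r, L = m · v · r.
L = 544.4 · 8.6 · 1.374e+13 kg·m²/s ≈ 6.433e+16 kg·m²/s.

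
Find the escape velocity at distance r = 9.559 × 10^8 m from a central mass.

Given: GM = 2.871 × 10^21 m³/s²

Escape velocity comes from setting total energy to zero: ½v² − GM/r = 0 ⇒ v_esc = √(2GM / r).
v_esc = √(2 · 2.871e+21 / 9.559e+08) m/s ≈ 2.451e+06 m/s = 2451 km/s.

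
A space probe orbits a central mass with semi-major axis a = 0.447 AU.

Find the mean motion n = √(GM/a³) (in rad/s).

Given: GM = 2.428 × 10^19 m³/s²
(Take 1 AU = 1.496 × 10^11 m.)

Convert to SI: a = 0.447 AU = 6.68712e+10 m.
n = √(GM / a³).
n = √(2.428e+19 / (6.68712e+10)³) rad/s ≈ 2.849e-07 rad/s.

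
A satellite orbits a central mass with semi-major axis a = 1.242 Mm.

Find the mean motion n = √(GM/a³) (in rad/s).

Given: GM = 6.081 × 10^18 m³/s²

Convert to SI: a = 1.242 Mm = 1.242e+06 m.
n = √(GM / a³).
n = √(6.081e+18 / (1.242e+06)³) rad/s ≈ 1.782 rad/s.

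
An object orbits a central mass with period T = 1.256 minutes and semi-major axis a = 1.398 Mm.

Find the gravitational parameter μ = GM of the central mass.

Convert to SI: T = 1.256 minutes = 75.36 s; a = 1.398 Mm = 1.398e+06 m.
GM = 4π² · a³ / T².
GM = 4π² · (1.398e+06)³ / (75.36)² m³/s² ≈ 1.899e+16 m³/s² = 1.899 × 10^16 m³/s².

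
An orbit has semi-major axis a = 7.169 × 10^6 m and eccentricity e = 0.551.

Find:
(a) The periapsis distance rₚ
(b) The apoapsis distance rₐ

(a) rₚ = a(1 − e) = 7.169e+06 · (1 − 0.551) = 7.169e+06 · 0.449 ≈ 3.219e+06 m = 3.219 × 10^6 m.
(b) rₐ = a(1 + e) = 7.169e+06 · (1 + 0.551) = 7.169e+06 · 1.551 ≈ 1.112e+07 m = 1.112 × 10^7 m.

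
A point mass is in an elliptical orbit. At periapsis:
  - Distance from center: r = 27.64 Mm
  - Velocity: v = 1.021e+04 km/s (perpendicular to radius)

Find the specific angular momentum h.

Convert to SI: r = 27.64 Mm = 2.764e+07 m; v = 1.021e+04 km/s = 1.021e+07 m/s.
With v perpendicular to r, h = r · v.
h = 2.764e+07 · 1.021e+07 m²/s ≈ 2.822e+14 m²/s.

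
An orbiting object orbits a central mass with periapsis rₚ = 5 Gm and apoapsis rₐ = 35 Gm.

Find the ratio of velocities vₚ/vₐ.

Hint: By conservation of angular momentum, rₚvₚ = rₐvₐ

Convert to SI: rₚ = 5 Gm = 5e+09 m; rₐ = 35 Gm = 3.5e+10 m.
Conservation of angular momentum gives rₚvₚ = rₐvₐ, so vₚ/vₐ = rₐ/rₚ.
vₚ/vₐ = 3.5e+10 / 5e+09 ≈ 7.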